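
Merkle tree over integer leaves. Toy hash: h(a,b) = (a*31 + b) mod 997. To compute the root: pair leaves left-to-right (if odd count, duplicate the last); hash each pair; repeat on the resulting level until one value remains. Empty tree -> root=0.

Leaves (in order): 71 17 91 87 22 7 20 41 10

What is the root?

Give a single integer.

L0: [71, 17, 91, 87, 22, 7, 20, 41, 10]
L1: h(71,17)=(71*31+17)%997=224 h(91,87)=(91*31+87)%997=914 h(22,7)=(22*31+7)%997=689 h(20,41)=(20*31+41)%997=661 h(10,10)=(10*31+10)%997=320 -> [224, 914, 689, 661, 320]
L2: h(224,914)=(224*31+914)%997=879 h(689,661)=(689*31+661)%997=86 h(320,320)=(320*31+320)%997=270 -> [879, 86, 270]
L3: h(879,86)=(879*31+86)%997=416 h(270,270)=(270*31+270)%997=664 -> [416, 664]
L4: h(416,664)=(416*31+664)%997=599 -> [599]

Answer: 599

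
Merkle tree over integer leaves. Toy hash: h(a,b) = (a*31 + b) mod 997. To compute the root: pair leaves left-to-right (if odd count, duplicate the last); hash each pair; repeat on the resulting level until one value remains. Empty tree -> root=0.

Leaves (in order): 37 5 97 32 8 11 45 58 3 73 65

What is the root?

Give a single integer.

Answer: 519

Derivation:
L0: [37, 5, 97, 32, 8, 11, 45, 58, 3, 73, 65]
L1: h(37,5)=(37*31+5)%997=155 h(97,32)=(97*31+32)%997=48 h(8,11)=(8*31+11)%997=259 h(45,58)=(45*31+58)%997=456 h(3,73)=(3*31+73)%997=166 h(65,65)=(65*31+65)%997=86 -> [155, 48, 259, 456, 166, 86]
L2: h(155,48)=(155*31+48)%997=865 h(259,456)=(259*31+456)%997=509 h(166,86)=(166*31+86)%997=247 -> [865, 509, 247]
L3: h(865,509)=(865*31+509)%997=405 h(247,247)=(247*31+247)%997=925 -> [405, 925]
L4: h(405,925)=(405*31+925)%997=519 -> [519]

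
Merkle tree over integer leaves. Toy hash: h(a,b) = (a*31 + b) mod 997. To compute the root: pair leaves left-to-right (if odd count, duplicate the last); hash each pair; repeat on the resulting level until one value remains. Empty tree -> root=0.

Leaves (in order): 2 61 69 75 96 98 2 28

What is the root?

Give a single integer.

Answer: 70

Derivation:
L0: [2, 61, 69, 75, 96, 98, 2, 28]
L1: h(2,61)=(2*31+61)%997=123 h(69,75)=(69*31+75)%997=220 h(96,98)=(96*31+98)%997=83 h(2,28)=(2*31+28)%997=90 -> [123, 220, 83, 90]
L2: h(123,220)=(123*31+220)%997=45 h(83,90)=(83*31+90)%997=669 -> [45, 669]
L3: h(45,669)=(45*31+669)%997=70 -> [70]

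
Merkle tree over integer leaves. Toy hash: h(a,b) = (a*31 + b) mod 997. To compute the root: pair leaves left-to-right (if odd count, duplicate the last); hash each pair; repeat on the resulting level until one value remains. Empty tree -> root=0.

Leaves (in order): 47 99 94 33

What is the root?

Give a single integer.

Answer: 336

Derivation:
L0: [47, 99, 94, 33]
L1: h(47,99)=(47*31+99)%997=559 h(94,33)=(94*31+33)%997=953 -> [559, 953]
L2: h(559,953)=(559*31+953)%997=336 -> [336]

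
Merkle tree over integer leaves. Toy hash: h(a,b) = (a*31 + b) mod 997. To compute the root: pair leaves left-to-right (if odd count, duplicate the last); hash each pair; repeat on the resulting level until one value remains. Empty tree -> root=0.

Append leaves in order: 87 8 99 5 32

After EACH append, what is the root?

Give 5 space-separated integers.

Answer: 87 711 284 190 772

Derivation:
After append 87 (leaves=[87]):
  L0: [87]
  root=87
After append 8 (leaves=[87, 8]):
  L0: [87, 8]
  L1: h(87,8)=(87*31+8)%997=711 -> [711]
  root=711
After append 99 (leaves=[87, 8, 99]):
  L0: [87, 8, 99]
  L1: h(87,8)=(87*31+8)%997=711 h(99,99)=(99*31+99)%997=177 -> [711, 177]
  L2: h(711,177)=(711*31+177)%997=284 -> [284]
  root=284
After append 5 (leaves=[87, 8, 99, 5]):
  L0: [87, 8, 99, 5]
  L1: h(87,8)=(87*31+8)%997=711 h(99,5)=(99*31+5)%997=83 -> [711, 83]
  L2: h(711,83)=(711*31+83)%997=190 -> [190]
  root=190
After append 32 (leaves=[87, 8, 99, 5, 32]):
  L0: [87, 8, 99, 5, 32]
  L1: h(87,8)=(87*31+8)%997=711 h(99,5)=(99*31+5)%997=83 h(32,32)=(32*31+32)%997=27 -> [711, 83, 27]
  L2: h(711,83)=(711*31+83)%997=190 h(27,27)=(27*31+27)%997=864 -> [190, 864]
  L3: h(190,864)=(190*31+864)%997=772 -> [772]
  root=772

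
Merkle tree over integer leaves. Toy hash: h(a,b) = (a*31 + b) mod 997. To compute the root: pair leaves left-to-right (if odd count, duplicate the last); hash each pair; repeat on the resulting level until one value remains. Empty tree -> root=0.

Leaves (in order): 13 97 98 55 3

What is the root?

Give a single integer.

L0: [13, 97, 98, 55, 3]
L1: h(13,97)=(13*31+97)%997=500 h(98,55)=(98*31+55)%997=102 h(3,3)=(3*31+3)%997=96 -> [500, 102, 96]
L2: h(500,102)=(500*31+102)%997=647 h(96,96)=(96*31+96)%997=81 -> [647, 81]
L3: h(647,81)=(647*31+81)%997=198 -> [198]

Answer: 198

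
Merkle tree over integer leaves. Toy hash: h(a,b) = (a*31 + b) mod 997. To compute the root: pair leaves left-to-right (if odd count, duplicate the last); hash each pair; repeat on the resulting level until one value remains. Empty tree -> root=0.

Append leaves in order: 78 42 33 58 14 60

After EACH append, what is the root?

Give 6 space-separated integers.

After append 78 (leaves=[78]):
  L0: [78]
  root=78
After append 42 (leaves=[78, 42]):
  L0: [78, 42]
  L1: h(78,42)=(78*31+42)%997=466 -> [466]
  root=466
After append 33 (leaves=[78, 42, 33]):
  L0: [78, 42, 33]
  L1: h(78,42)=(78*31+42)%997=466 h(33,33)=(33*31+33)%997=59 -> [466, 59]
  L2: h(466,59)=(466*31+59)%997=547 -> [547]
  root=547
After append 58 (leaves=[78, 42, 33, 58]):
  L0: [78, 42, 33, 58]
  L1: h(78,42)=(78*31+42)%997=466 h(33,58)=(33*31+58)%997=84 -> [466, 84]
  L2: h(466,84)=(466*31+84)%997=572 -> [572]
  root=572
After append 14 (leaves=[78, 42, 33, 58, 14]):
  L0: [78, 42, 33, 58, 14]
  L1: h(78,42)=(78*31+42)%997=466 h(33,58)=(33*31+58)%997=84 h(14,14)=(14*31+14)%997=448 -> [466, 84, 448]
  L2: h(466,84)=(466*31+84)%997=572 h(448,448)=(448*31+448)%997=378 -> [572, 378]
  L3: h(572,378)=(572*31+378)%997=164 -> [164]
  root=164
After append 60 (leaves=[78, 42, 33, 58, 14, 60]):
  L0: [78, 42, 33, 58, 14, 60]
  L1: h(78,42)=(78*31+42)%997=466 h(33,58)=(33*31+58)%997=84 h(14,60)=(14*31+60)%997=494 -> [466, 84, 494]
  L2: h(466,84)=(466*31+84)%997=572 h(494,494)=(494*31+494)%997=853 -> [572, 853]
  L3: h(572,853)=(572*31+853)%997=639 -> [639]
  root=639

Answer: 78 466 547 572 164 639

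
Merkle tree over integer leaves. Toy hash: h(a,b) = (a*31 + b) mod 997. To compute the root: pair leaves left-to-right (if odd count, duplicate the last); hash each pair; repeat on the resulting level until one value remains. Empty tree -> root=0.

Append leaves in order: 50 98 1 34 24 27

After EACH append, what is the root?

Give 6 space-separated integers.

Answer: 50 651 273 306 164 260

Derivation:
After append 50 (leaves=[50]):
  L0: [50]
  root=50
After append 98 (leaves=[50, 98]):
  L0: [50, 98]
  L1: h(50,98)=(50*31+98)%997=651 -> [651]
  root=651
After append 1 (leaves=[50, 98, 1]):
  L0: [50, 98, 1]
  L1: h(50,98)=(50*31+98)%997=651 h(1,1)=(1*31+1)%997=32 -> [651, 32]
  L2: h(651,32)=(651*31+32)%997=273 -> [273]
  root=273
After append 34 (leaves=[50, 98, 1, 34]):
  L0: [50, 98, 1, 34]
  L1: h(50,98)=(50*31+98)%997=651 h(1,34)=(1*31+34)%997=65 -> [651, 65]
  L2: h(651,65)=(651*31+65)%997=306 -> [306]
  root=306
After append 24 (leaves=[50, 98, 1, 34, 24]):
  L0: [50, 98, 1, 34, 24]
  L1: h(50,98)=(50*31+98)%997=651 h(1,34)=(1*31+34)%997=65 h(24,24)=(24*31+24)%997=768 -> [651, 65, 768]
  L2: h(651,65)=(651*31+65)%997=306 h(768,768)=(768*31+768)%997=648 -> [306, 648]
  L3: h(306,648)=(306*31+648)%997=164 -> [164]
  root=164
After append 27 (leaves=[50, 98, 1, 34, 24, 27]):
  L0: [50, 98, 1, 34, 24, 27]
  L1: h(50,98)=(50*31+98)%997=651 h(1,34)=(1*31+34)%997=65 h(24,27)=(24*31+27)%997=771 -> [651, 65, 771]
  L2: h(651,65)=(651*31+65)%997=306 h(771,771)=(771*31+771)%997=744 -> [306, 744]
  L3: h(306,744)=(306*31+744)%997=260 -> [260]
  root=260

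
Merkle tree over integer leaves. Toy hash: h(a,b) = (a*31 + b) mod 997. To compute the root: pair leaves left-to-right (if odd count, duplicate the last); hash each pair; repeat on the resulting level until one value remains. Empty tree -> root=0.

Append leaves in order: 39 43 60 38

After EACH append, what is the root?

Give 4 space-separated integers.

After append 39 (leaves=[39]):
  L0: [39]
  root=39
After append 43 (leaves=[39, 43]):
  L0: [39, 43]
  L1: h(39,43)=(39*31+43)%997=255 -> [255]
  root=255
After append 60 (leaves=[39, 43, 60]):
  L0: [39, 43, 60]
  L1: h(39,43)=(39*31+43)%997=255 h(60,60)=(60*31+60)%997=923 -> [255, 923]
  L2: h(255,923)=(255*31+923)%997=852 -> [852]
  root=852
After append 38 (leaves=[39, 43, 60, 38]):
  L0: [39, 43, 60, 38]
  L1: h(39,43)=(39*31+43)%997=255 h(60,38)=(60*31+38)%997=901 -> [255, 901]
  L2: h(255,901)=(255*31+901)%997=830 -> [830]
  root=830

Answer: 39 255 852 830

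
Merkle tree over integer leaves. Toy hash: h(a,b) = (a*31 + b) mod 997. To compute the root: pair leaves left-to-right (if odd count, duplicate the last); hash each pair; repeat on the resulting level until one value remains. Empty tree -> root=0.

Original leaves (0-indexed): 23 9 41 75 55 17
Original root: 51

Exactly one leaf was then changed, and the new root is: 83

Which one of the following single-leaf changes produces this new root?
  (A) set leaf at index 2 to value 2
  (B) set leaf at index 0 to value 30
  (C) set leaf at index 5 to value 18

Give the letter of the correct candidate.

Answer: C

Derivation:
Original leaves: [23, 9, 41, 75, 55, 17]
Target new root: 83
Try each candidate change and compute the resulting root:
Candidate A: set leaf[2] = 2 -> leaves = [23, 9, 2, 75, 55, 17]
  L0: [23, 9, 2, 75, 55, 17]
  L1: h(23,9)=(23*31+9)%997=722 h(2,75)=(2*31+75)%997=137 h(55,17)=(55*31+17)%997=725 -> [722, 137, 725]
  L2: h(722,137)=(722*31+137)%997=585 h(725,725)=(725*31+725)%997=269 -> [585, 269]
  L3: h(585,269)=(585*31+269)%997=458 -> [458]
  root = 458 != target 83
Candidate B: set leaf[0] = 30 -> leaves = [30, 9, 41, 75, 55, 17]
  L0: [30, 9, 41, 75, 55, 17]
  L1: h(30,9)=(30*31+9)%997=939 h(41,75)=(41*31+75)%997=349 h(55,17)=(55*31+17)%997=725 -> [939, 349, 725]
  L2: h(939,349)=(939*31+349)%997=545 h(725,725)=(725*31+725)%997=269 -> [545, 269]
  L3: h(545,269)=(545*31+269)%997=215 -> [215]
  root = 215 != target 83
Candidate C: set leaf[5] = 18 -> leaves = [23, 9, 41, 75, 55, 18]
  L0: [23, 9, 41, 75, 55, 18]
  L1: h(23,9)=(23*31+9)%997=722 h(41,75)=(41*31+75)%997=349 h(55,18)=(55*31+18)%997=726 -> [722, 349, 726]
  L2: h(722,349)=(722*31+349)%997=797 h(726,726)=(726*31+726)%997=301 -> [797, 301]
  L3: h(797,301)=(797*31+301)%997=83 -> [83]
  root = 83 == target 83  ** MATCH **
Candidate C produces the target root.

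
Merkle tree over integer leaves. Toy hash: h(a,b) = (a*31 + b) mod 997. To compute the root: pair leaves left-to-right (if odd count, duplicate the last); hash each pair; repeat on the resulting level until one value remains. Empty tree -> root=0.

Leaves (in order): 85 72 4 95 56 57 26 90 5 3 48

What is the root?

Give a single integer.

L0: [85, 72, 4, 95, 56, 57, 26, 90, 5, 3, 48]
L1: h(85,72)=(85*31+72)%997=713 h(4,95)=(4*31+95)%997=219 h(56,57)=(56*31+57)%997=796 h(26,90)=(26*31+90)%997=896 h(5,3)=(5*31+3)%997=158 h(48,48)=(48*31+48)%997=539 -> [713, 219, 796, 896, 158, 539]
L2: h(713,219)=(713*31+219)%997=388 h(796,896)=(796*31+896)%997=647 h(158,539)=(158*31+539)%997=452 -> [388, 647, 452]
L3: h(388,647)=(388*31+647)%997=711 h(452,452)=(452*31+452)%997=506 -> [711, 506]
L4: h(711,506)=(711*31+506)%997=613 -> [613]

Answer: 613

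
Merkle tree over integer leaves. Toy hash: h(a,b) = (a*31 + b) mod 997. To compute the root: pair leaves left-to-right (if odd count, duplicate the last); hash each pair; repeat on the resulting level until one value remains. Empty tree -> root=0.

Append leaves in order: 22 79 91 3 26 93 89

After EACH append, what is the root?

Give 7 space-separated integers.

After append 22 (leaves=[22]):
  L0: [22]
  root=22
After append 79 (leaves=[22, 79]):
  L0: [22, 79]
  L1: h(22,79)=(22*31+79)%997=761 -> [761]
  root=761
After append 91 (leaves=[22, 79, 91]):
  L0: [22, 79, 91]
  L1: h(22,79)=(22*31+79)%997=761 h(91,91)=(91*31+91)%997=918 -> [761, 918]
  L2: h(761,918)=(761*31+918)%997=581 -> [581]
  root=581
After append 3 (leaves=[22, 79, 91, 3]):
  L0: [22, 79, 91, 3]
  L1: h(22,79)=(22*31+79)%997=761 h(91,3)=(91*31+3)%997=830 -> [761, 830]
  L2: h(761,830)=(761*31+830)%997=493 -> [493]
  root=493
After append 26 (leaves=[22, 79, 91, 3, 26]):
  L0: [22, 79, 91, 3, 26]
  L1: h(22,79)=(22*31+79)%997=761 h(91,3)=(91*31+3)%997=830 h(26,26)=(26*31+26)%997=832 -> [761, 830, 832]
  L2: h(761,830)=(761*31+830)%997=493 h(832,832)=(832*31+832)%997=702 -> [493, 702]
  L3: h(493,702)=(493*31+702)%997=33 -> [33]
  root=33
After append 93 (leaves=[22, 79, 91, 3, 26, 93]):
  L0: [22, 79, 91, 3, 26, 93]
  L1: h(22,79)=(22*31+79)%997=761 h(91,3)=(91*31+3)%997=830 h(26,93)=(26*31+93)%997=899 -> [761, 830, 899]
  L2: h(761,830)=(761*31+830)%997=493 h(899,899)=(899*31+899)%997=852 -> [493, 852]
  L3: h(493,852)=(493*31+852)%997=183 -> [183]
  root=183
After append 89 (leaves=[22, 79, 91, 3, 26, 93, 89]):
  L0: [22, 79, 91, 3, 26, 93, 89]
  L1: h(22,79)=(22*31+79)%997=761 h(91,3)=(91*31+3)%997=830 h(26,93)=(26*31+93)%997=899 h(89,89)=(89*31+89)%997=854 -> [761, 830, 899, 854]
  L2: h(761,830)=(761*31+830)%997=493 h(899,854)=(899*31+854)%997=807 -> [493, 807]
  L3: h(493,807)=(493*31+807)%997=138 -> [138]
  root=138

Answer: 22 761 581 493 33 183 138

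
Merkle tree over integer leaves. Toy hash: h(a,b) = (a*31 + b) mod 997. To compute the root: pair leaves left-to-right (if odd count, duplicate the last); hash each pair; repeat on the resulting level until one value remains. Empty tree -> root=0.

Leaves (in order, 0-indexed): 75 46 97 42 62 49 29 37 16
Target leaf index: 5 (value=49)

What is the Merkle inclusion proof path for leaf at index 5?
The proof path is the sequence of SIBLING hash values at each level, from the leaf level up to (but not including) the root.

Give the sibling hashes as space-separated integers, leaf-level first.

L0 (leaves): [75, 46, 97, 42, 62, 49, 29, 37, 16], target index=5
L1: h(75,46)=(75*31+46)%997=377 [pair 0] h(97,42)=(97*31+42)%997=58 [pair 1] h(62,49)=(62*31+49)%997=974 [pair 2] h(29,37)=(29*31+37)%997=936 [pair 3] h(16,16)=(16*31+16)%997=512 [pair 4] -> [377, 58, 974, 936, 512]
  Sibling for proof at L0: 62
L2: h(377,58)=(377*31+58)%997=778 [pair 0] h(974,936)=(974*31+936)%997=223 [pair 1] h(512,512)=(512*31+512)%997=432 [pair 2] -> [778, 223, 432]
  Sibling for proof at L1: 936
L3: h(778,223)=(778*31+223)%997=413 [pair 0] h(432,432)=(432*31+432)%997=863 [pair 1] -> [413, 863]
  Sibling for proof at L2: 778
L4: h(413,863)=(413*31+863)%997=705 [pair 0] -> [705]
  Sibling for proof at L3: 863
Root: 705
Proof path (sibling hashes from leaf to root): [62, 936, 778, 863]

Answer: 62 936 778 863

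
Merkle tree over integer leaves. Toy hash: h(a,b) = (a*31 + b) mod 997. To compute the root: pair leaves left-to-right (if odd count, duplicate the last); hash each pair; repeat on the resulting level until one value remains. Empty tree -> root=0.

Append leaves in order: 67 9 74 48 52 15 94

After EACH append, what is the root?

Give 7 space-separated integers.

Answer: 67 92 235 209 904 717 104

Derivation:
After append 67 (leaves=[67]):
  L0: [67]
  root=67
After append 9 (leaves=[67, 9]):
  L0: [67, 9]
  L1: h(67,9)=(67*31+9)%997=92 -> [92]
  root=92
After append 74 (leaves=[67, 9, 74]):
  L0: [67, 9, 74]
  L1: h(67,9)=(67*31+9)%997=92 h(74,74)=(74*31+74)%997=374 -> [92, 374]
  L2: h(92,374)=(92*31+374)%997=235 -> [235]
  root=235
After append 48 (leaves=[67, 9, 74, 48]):
  L0: [67, 9, 74, 48]
  L1: h(67,9)=(67*31+9)%997=92 h(74,48)=(74*31+48)%997=348 -> [92, 348]
  L2: h(92,348)=(92*31+348)%997=209 -> [209]
  root=209
After append 52 (leaves=[67, 9, 74, 48, 52]):
  L0: [67, 9, 74, 48, 52]
  L1: h(67,9)=(67*31+9)%997=92 h(74,48)=(74*31+48)%997=348 h(52,52)=(52*31+52)%997=667 -> [92, 348, 667]
  L2: h(92,348)=(92*31+348)%997=209 h(667,667)=(667*31+667)%997=407 -> [209, 407]
  L3: h(209,407)=(209*31+407)%997=904 -> [904]
  root=904
After append 15 (leaves=[67, 9, 74, 48, 52, 15]):
  L0: [67, 9, 74, 48, 52, 15]
  L1: h(67,9)=(67*31+9)%997=92 h(74,48)=(74*31+48)%997=348 h(52,15)=(52*31+15)%997=630 -> [92, 348, 630]
  L2: h(92,348)=(92*31+348)%997=209 h(630,630)=(630*31+630)%997=220 -> [209, 220]
  L3: h(209,220)=(209*31+220)%997=717 -> [717]
  root=717
After append 94 (leaves=[67, 9, 74, 48, 52, 15, 94]):
  L0: [67, 9, 74, 48, 52, 15, 94]
  L1: h(67,9)=(67*31+9)%997=92 h(74,48)=(74*31+48)%997=348 h(52,15)=(52*31+15)%997=630 h(94,94)=(94*31+94)%997=17 -> [92, 348, 630, 17]
  L2: h(92,348)=(92*31+348)%997=209 h(630,17)=(630*31+17)%997=604 -> [209, 604]
  L3: h(209,604)=(209*31+604)%997=104 -> [104]
  root=104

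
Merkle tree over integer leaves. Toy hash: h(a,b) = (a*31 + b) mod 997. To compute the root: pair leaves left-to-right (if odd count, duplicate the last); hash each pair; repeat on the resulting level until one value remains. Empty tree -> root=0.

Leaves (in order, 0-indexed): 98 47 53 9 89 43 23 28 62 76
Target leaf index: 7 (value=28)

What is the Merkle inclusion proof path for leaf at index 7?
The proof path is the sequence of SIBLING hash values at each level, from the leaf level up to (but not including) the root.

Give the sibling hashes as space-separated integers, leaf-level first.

Answer: 23 808 578 108

Derivation:
L0 (leaves): [98, 47, 53, 9, 89, 43, 23, 28, 62, 76], target index=7
L1: h(98,47)=(98*31+47)%997=94 [pair 0] h(53,9)=(53*31+9)%997=655 [pair 1] h(89,43)=(89*31+43)%997=808 [pair 2] h(23,28)=(23*31+28)%997=741 [pair 3] h(62,76)=(62*31+76)%997=4 [pair 4] -> [94, 655, 808, 741, 4]
  Sibling for proof at L0: 23
L2: h(94,655)=(94*31+655)%997=578 [pair 0] h(808,741)=(808*31+741)%997=864 [pair 1] h(4,4)=(4*31+4)%997=128 [pair 2] -> [578, 864, 128]
  Sibling for proof at L1: 808
L3: h(578,864)=(578*31+864)%997=836 [pair 0] h(128,128)=(128*31+128)%997=108 [pair 1] -> [836, 108]
  Sibling for proof at L2: 578
L4: h(836,108)=(836*31+108)%997=102 [pair 0] -> [102]
  Sibling for proof at L3: 108
Root: 102
Proof path (sibling hashes from leaf to root): [23, 808, 578, 108]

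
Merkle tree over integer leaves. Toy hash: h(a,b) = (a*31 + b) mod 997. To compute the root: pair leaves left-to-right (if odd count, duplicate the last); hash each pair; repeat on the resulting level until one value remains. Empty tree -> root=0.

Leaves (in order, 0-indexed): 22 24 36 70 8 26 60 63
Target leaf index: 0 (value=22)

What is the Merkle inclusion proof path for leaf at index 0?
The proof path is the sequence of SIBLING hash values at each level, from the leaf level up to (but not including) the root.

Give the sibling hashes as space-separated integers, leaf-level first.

Answer: 24 189 447

Derivation:
L0 (leaves): [22, 24, 36, 70, 8, 26, 60, 63], target index=0
L1: h(22,24)=(22*31+24)%997=706 [pair 0] h(36,70)=(36*31+70)%997=189 [pair 1] h(8,26)=(8*31+26)%997=274 [pair 2] h(60,63)=(60*31+63)%997=926 [pair 3] -> [706, 189, 274, 926]
  Sibling for proof at L0: 24
L2: h(706,189)=(706*31+189)%997=141 [pair 0] h(274,926)=(274*31+926)%997=447 [pair 1] -> [141, 447]
  Sibling for proof at L1: 189
L3: h(141,447)=(141*31+447)%997=830 [pair 0] -> [830]
  Sibling for proof at L2: 447
Root: 830
Proof path (sibling hashes from leaf to root): [24, 189, 447]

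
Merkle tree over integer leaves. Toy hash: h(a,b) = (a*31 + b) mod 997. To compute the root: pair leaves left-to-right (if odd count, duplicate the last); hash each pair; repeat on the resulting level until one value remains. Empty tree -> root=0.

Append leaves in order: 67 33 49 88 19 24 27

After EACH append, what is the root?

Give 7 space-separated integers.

After append 67 (leaves=[67]):
  L0: [67]
  root=67
After append 33 (leaves=[67, 33]):
  L0: [67, 33]
  L1: h(67,33)=(67*31+33)%997=116 -> [116]
  root=116
After append 49 (leaves=[67, 33, 49]):
  L0: [67, 33, 49]
  L1: h(67,33)=(67*31+33)%997=116 h(49,49)=(49*31+49)%997=571 -> [116, 571]
  L2: h(116,571)=(116*31+571)%997=179 -> [179]
  root=179
After append 88 (leaves=[67, 33, 49, 88]):
  L0: [67, 33, 49, 88]
  L1: h(67,33)=(67*31+33)%997=116 h(49,88)=(49*31+88)%997=610 -> [116, 610]
  L2: h(116,610)=(116*31+610)%997=218 -> [218]
  root=218
After append 19 (leaves=[67, 33, 49, 88, 19]):
  L0: [67, 33, 49, 88, 19]
  L1: h(67,33)=(67*31+33)%997=116 h(49,88)=(49*31+88)%997=610 h(19,19)=(19*31+19)%997=608 -> [116, 610, 608]
  L2: h(116,610)=(116*31+610)%997=218 h(608,608)=(608*31+608)%997=513 -> [218, 513]
  L3: h(218,513)=(218*31+513)%997=292 -> [292]
  root=292
After append 24 (leaves=[67, 33, 49, 88, 19, 24]):
  L0: [67, 33, 49, 88, 19, 24]
  L1: h(67,33)=(67*31+33)%997=116 h(49,88)=(49*31+88)%997=610 h(19,24)=(19*31+24)%997=613 -> [116, 610, 613]
  L2: h(116,610)=(116*31+610)%997=218 h(613,613)=(613*31+613)%997=673 -> [218, 673]
  L3: h(218,673)=(218*31+673)%997=452 -> [452]
  root=452
After append 27 (leaves=[67, 33, 49, 88, 19, 24, 27]):
  L0: [67, 33, 49, 88, 19, 24, 27]
  L1: h(67,33)=(67*31+33)%997=116 h(49,88)=(49*31+88)%997=610 h(19,24)=(19*31+24)%997=613 h(27,27)=(27*31+27)%997=864 -> [116, 610, 613, 864]
  L2: h(116,610)=(116*31+610)%997=218 h(613,864)=(613*31+864)%997=924 -> [218, 924]
  L3: h(218,924)=(218*31+924)%997=703 -> [703]
  root=703

Answer: 67 116 179 218 292 452 703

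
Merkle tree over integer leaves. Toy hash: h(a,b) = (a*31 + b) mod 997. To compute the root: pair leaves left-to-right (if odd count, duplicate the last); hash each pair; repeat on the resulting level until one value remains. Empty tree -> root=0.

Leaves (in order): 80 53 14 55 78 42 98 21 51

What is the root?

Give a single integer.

Answer: 492

Derivation:
L0: [80, 53, 14, 55, 78, 42, 98, 21, 51]
L1: h(80,53)=(80*31+53)%997=539 h(14,55)=(14*31+55)%997=489 h(78,42)=(78*31+42)%997=466 h(98,21)=(98*31+21)%997=68 h(51,51)=(51*31+51)%997=635 -> [539, 489, 466, 68, 635]
L2: h(539,489)=(539*31+489)%997=249 h(466,68)=(466*31+68)%997=556 h(635,635)=(635*31+635)%997=380 -> [249, 556, 380]
L3: h(249,556)=(249*31+556)%997=299 h(380,380)=(380*31+380)%997=196 -> [299, 196]
L4: h(299,196)=(299*31+196)%997=492 -> [492]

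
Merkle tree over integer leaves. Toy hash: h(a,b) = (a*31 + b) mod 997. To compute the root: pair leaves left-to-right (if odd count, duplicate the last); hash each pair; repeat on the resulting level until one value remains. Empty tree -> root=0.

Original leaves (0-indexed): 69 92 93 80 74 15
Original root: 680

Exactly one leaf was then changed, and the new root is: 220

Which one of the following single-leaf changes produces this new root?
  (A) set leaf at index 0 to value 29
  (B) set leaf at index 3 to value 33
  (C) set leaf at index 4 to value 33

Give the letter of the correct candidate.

Original leaves: [69, 92, 93, 80, 74, 15]
Target new root: 220
Try each candidate change and compute the resulting root:
Candidate A: set leaf[0] = 29 -> leaves = [29, 92, 93, 80, 74, 15]
  L0: [29, 92, 93, 80, 74, 15]
  L1: h(29,92)=(29*31+92)%997=991 h(93,80)=(93*31+80)%997=969 h(74,15)=(74*31+15)%997=315 -> [991, 969, 315]
  L2: h(991,969)=(991*31+969)%997=783 h(315,315)=(315*31+315)%997=110 -> [783, 110]
  L3: h(783,110)=(783*31+110)%997=455 -> [455]
  root = 455 != target 220
Candidate B: set leaf[3] = 33 -> leaves = [69, 92, 93, 33, 74, 15]
  L0: [69, 92, 93, 33, 74, 15]
  L1: h(69,92)=(69*31+92)%997=237 h(93,33)=(93*31+33)%997=922 h(74,15)=(74*31+15)%997=315 -> [237, 922, 315]
  L2: h(237,922)=(237*31+922)%997=293 h(315,315)=(315*31+315)%997=110 -> [293, 110]
  L3: h(293,110)=(293*31+110)%997=220 -> [220]
  root = 220 == target 220  ** MATCH **
Candidate C: set leaf[4] = 33 -> leaves = [69, 92, 93, 80, 33, 15]
  L0: [69, 92, 93, 80, 33, 15]
  L1: h(69,92)=(69*31+92)%997=237 h(93,80)=(93*31+80)%997=969 h(33,15)=(33*31+15)%997=41 -> [237, 969, 41]
  L2: h(237,969)=(237*31+969)%997=340 h(41,41)=(41*31+41)%997=315 -> [340, 315]
  L3: h(340,315)=(340*31+315)%997=885 -> [885]
  root = 885 != target 220
Candidate B produces the target root.

Answer: B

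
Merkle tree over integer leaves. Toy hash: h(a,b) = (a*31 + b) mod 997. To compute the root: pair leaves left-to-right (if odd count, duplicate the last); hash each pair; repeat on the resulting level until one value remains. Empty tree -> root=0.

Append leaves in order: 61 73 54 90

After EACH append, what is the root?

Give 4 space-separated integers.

Answer: 61 967 798 834

Derivation:
After append 61 (leaves=[61]):
  L0: [61]
  root=61
After append 73 (leaves=[61, 73]):
  L0: [61, 73]
  L1: h(61,73)=(61*31+73)%997=967 -> [967]
  root=967
After append 54 (leaves=[61, 73, 54]):
  L0: [61, 73, 54]
  L1: h(61,73)=(61*31+73)%997=967 h(54,54)=(54*31+54)%997=731 -> [967, 731]
  L2: h(967,731)=(967*31+731)%997=798 -> [798]
  root=798
After append 90 (leaves=[61, 73, 54, 90]):
  L0: [61, 73, 54, 90]
  L1: h(61,73)=(61*31+73)%997=967 h(54,90)=(54*31+90)%997=767 -> [967, 767]
  L2: h(967,767)=(967*31+767)%997=834 -> [834]
  root=834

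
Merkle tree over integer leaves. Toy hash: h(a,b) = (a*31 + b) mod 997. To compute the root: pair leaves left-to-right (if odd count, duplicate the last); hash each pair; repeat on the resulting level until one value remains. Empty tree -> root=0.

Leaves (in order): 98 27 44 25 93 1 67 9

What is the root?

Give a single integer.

Answer: 281

Derivation:
L0: [98, 27, 44, 25, 93, 1, 67, 9]
L1: h(98,27)=(98*31+27)%997=74 h(44,25)=(44*31+25)%997=392 h(93,1)=(93*31+1)%997=890 h(67,9)=(67*31+9)%997=92 -> [74, 392, 890, 92]
L2: h(74,392)=(74*31+392)%997=692 h(890,92)=(890*31+92)%997=763 -> [692, 763]
L3: h(692,763)=(692*31+763)%997=281 -> [281]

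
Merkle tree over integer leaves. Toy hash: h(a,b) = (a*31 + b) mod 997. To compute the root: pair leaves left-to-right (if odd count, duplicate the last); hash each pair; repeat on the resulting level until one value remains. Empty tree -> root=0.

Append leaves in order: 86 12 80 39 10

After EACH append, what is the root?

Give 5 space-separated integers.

After append 86 (leaves=[86]):
  L0: [86]
  root=86
After append 12 (leaves=[86, 12]):
  L0: [86, 12]
  L1: h(86,12)=(86*31+12)%997=684 -> [684]
  root=684
After append 80 (leaves=[86, 12, 80]):
  L0: [86, 12, 80]
  L1: h(86,12)=(86*31+12)%997=684 h(80,80)=(80*31+80)%997=566 -> [684, 566]
  L2: h(684,566)=(684*31+566)%997=833 -> [833]
  root=833
After append 39 (leaves=[86, 12, 80, 39]):
  L0: [86, 12, 80, 39]
  L1: h(86,12)=(86*31+12)%997=684 h(80,39)=(80*31+39)%997=525 -> [684, 525]
  L2: h(684,525)=(684*31+525)%997=792 -> [792]
  root=792
After append 10 (leaves=[86, 12, 80, 39, 10]):
  L0: [86, 12, 80, 39, 10]
  L1: h(86,12)=(86*31+12)%997=684 h(80,39)=(80*31+39)%997=525 h(10,10)=(10*31+10)%997=320 -> [684, 525, 320]
  L2: h(684,525)=(684*31+525)%997=792 h(320,320)=(320*31+320)%997=270 -> [792, 270]
  L3: h(792,270)=(792*31+270)%997=894 -> [894]
  root=894

Answer: 86 684 833 792 894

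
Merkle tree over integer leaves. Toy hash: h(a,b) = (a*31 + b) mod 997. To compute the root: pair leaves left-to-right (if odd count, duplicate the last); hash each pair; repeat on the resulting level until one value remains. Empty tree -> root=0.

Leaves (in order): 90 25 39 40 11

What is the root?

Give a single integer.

Answer: 487

Derivation:
L0: [90, 25, 39, 40, 11]
L1: h(90,25)=(90*31+25)%997=821 h(39,40)=(39*31+40)%997=252 h(11,11)=(11*31+11)%997=352 -> [821, 252, 352]
L2: h(821,252)=(821*31+252)%997=778 h(352,352)=(352*31+352)%997=297 -> [778, 297]
L3: h(778,297)=(778*31+297)%997=487 -> [487]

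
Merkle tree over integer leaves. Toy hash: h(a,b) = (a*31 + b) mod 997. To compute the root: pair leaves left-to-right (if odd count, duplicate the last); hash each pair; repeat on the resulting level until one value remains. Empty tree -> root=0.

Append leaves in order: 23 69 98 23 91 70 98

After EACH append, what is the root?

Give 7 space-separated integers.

After append 23 (leaves=[23]):
  L0: [23]
  root=23
After append 69 (leaves=[23, 69]):
  L0: [23, 69]
  L1: h(23,69)=(23*31+69)%997=782 -> [782]
  root=782
After append 98 (leaves=[23, 69, 98]):
  L0: [23, 69, 98]
  L1: h(23,69)=(23*31+69)%997=782 h(98,98)=(98*31+98)%997=145 -> [782, 145]
  L2: h(782,145)=(782*31+145)%997=459 -> [459]
  root=459
After append 23 (leaves=[23, 69, 98, 23]):
  L0: [23, 69, 98, 23]
  L1: h(23,69)=(23*31+69)%997=782 h(98,23)=(98*31+23)%997=70 -> [782, 70]
  L2: h(782,70)=(782*31+70)%997=384 -> [384]
  root=384
After append 91 (leaves=[23, 69, 98, 23, 91]):
  L0: [23, 69, 98, 23, 91]
  L1: h(23,69)=(23*31+69)%997=782 h(98,23)=(98*31+23)%997=70 h(91,91)=(91*31+91)%997=918 -> [782, 70, 918]
  L2: h(782,70)=(782*31+70)%997=384 h(918,918)=(918*31+918)%997=463 -> [384, 463]
  L3: h(384,463)=(384*31+463)%997=403 -> [403]
  root=403
After append 70 (leaves=[23, 69, 98, 23, 91, 70]):
  L0: [23, 69, 98, 23, 91, 70]
  L1: h(23,69)=(23*31+69)%997=782 h(98,23)=(98*31+23)%997=70 h(91,70)=(91*31+70)%997=897 -> [782, 70, 897]
  L2: h(782,70)=(782*31+70)%997=384 h(897,897)=(897*31+897)%997=788 -> [384, 788]
  L3: h(384,788)=(384*31+788)%997=728 -> [728]
  root=728
After append 98 (leaves=[23, 69, 98, 23, 91, 70, 98]):
  L0: [23, 69, 98, 23, 91, 70, 98]
  L1: h(23,69)=(23*31+69)%997=782 h(98,23)=(98*31+23)%997=70 h(91,70)=(91*31+70)%997=897 h(98,98)=(98*31+98)%997=145 -> [782, 70, 897, 145]
  L2: h(782,70)=(782*31+70)%997=384 h(897,145)=(897*31+145)%997=36 -> [384, 36]
  L3: h(384,36)=(384*31+36)%997=973 -> [973]
  root=973

Answer: 23 782 459 384 403 728 973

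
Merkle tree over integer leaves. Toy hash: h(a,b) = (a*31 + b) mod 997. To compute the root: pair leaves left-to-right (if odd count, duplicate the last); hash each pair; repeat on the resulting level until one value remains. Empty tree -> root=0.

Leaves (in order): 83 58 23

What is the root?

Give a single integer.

Answer: 543

Derivation:
L0: [83, 58, 23]
L1: h(83,58)=(83*31+58)%997=637 h(23,23)=(23*31+23)%997=736 -> [637, 736]
L2: h(637,736)=(637*31+736)%997=543 -> [543]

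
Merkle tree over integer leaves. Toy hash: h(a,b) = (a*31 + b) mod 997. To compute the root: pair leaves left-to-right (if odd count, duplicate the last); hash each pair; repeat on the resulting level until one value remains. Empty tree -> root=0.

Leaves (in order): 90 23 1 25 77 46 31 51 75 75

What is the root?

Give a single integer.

L0: [90, 23, 1, 25, 77, 46, 31, 51, 75, 75]
L1: h(90,23)=(90*31+23)%997=819 h(1,25)=(1*31+25)%997=56 h(77,46)=(77*31+46)%997=439 h(31,51)=(31*31+51)%997=15 h(75,75)=(75*31+75)%997=406 -> [819, 56, 439, 15, 406]
L2: h(819,56)=(819*31+56)%997=520 h(439,15)=(439*31+15)%997=663 h(406,406)=(406*31+406)%997=31 -> [520, 663, 31]
L3: h(520,663)=(520*31+663)%997=831 h(31,31)=(31*31+31)%997=992 -> [831, 992]
L4: h(831,992)=(831*31+992)%997=831 -> [831]

Answer: 831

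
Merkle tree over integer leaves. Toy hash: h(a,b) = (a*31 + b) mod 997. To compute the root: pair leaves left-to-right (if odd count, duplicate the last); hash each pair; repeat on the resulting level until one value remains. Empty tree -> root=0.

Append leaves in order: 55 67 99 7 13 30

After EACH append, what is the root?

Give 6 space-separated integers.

Answer: 55 775 274 182 11 555

Derivation:
After append 55 (leaves=[55]):
  L0: [55]
  root=55
After append 67 (leaves=[55, 67]):
  L0: [55, 67]
  L1: h(55,67)=(55*31+67)%997=775 -> [775]
  root=775
After append 99 (leaves=[55, 67, 99]):
  L0: [55, 67, 99]
  L1: h(55,67)=(55*31+67)%997=775 h(99,99)=(99*31+99)%997=177 -> [775, 177]
  L2: h(775,177)=(775*31+177)%997=274 -> [274]
  root=274
After append 7 (leaves=[55, 67, 99, 7]):
  L0: [55, 67, 99, 7]
  L1: h(55,67)=(55*31+67)%997=775 h(99,7)=(99*31+7)%997=85 -> [775, 85]
  L2: h(775,85)=(775*31+85)%997=182 -> [182]
  root=182
After append 13 (leaves=[55, 67, 99, 7, 13]):
  L0: [55, 67, 99, 7, 13]
  L1: h(55,67)=(55*31+67)%997=775 h(99,7)=(99*31+7)%997=85 h(13,13)=(13*31+13)%997=416 -> [775, 85, 416]
  L2: h(775,85)=(775*31+85)%997=182 h(416,416)=(416*31+416)%997=351 -> [182, 351]
  L3: h(182,351)=(182*31+351)%997=11 -> [11]
  root=11
After append 30 (leaves=[55, 67, 99, 7, 13, 30]):
  L0: [55, 67, 99, 7, 13, 30]
  L1: h(55,67)=(55*31+67)%997=775 h(99,7)=(99*31+7)%997=85 h(13,30)=(13*31+30)%997=433 -> [775, 85, 433]
  L2: h(775,85)=(775*31+85)%997=182 h(433,433)=(433*31+433)%997=895 -> [182, 895]
  L3: h(182,895)=(182*31+895)%997=555 -> [555]
  root=555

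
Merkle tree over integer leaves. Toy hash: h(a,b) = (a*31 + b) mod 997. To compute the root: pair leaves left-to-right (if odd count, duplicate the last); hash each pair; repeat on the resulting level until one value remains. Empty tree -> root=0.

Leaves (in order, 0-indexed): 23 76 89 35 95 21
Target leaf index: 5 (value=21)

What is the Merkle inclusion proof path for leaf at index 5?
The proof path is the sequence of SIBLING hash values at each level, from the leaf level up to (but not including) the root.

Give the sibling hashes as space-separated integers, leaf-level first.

L0 (leaves): [23, 76, 89, 35, 95, 21], target index=5
L1: h(23,76)=(23*31+76)%997=789 [pair 0] h(89,35)=(89*31+35)%997=800 [pair 1] h(95,21)=(95*31+21)%997=972 [pair 2] -> [789, 800, 972]
  Sibling for proof at L0: 95
L2: h(789,800)=(789*31+800)%997=334 [pair 0] h(972,972)=(972*31+972)%997=197 [pair 1] -> [334, 197]
  Sibling for proof at L1: 972
L3: h(334,197)=(334*31+197)%997=581 [pair 0] -> [581]
  Sibling for proof at L2: 334
Root: 581
Proof path (sibling hashes from leaf to root): [95, 972, 334]

Answer: 95 972 334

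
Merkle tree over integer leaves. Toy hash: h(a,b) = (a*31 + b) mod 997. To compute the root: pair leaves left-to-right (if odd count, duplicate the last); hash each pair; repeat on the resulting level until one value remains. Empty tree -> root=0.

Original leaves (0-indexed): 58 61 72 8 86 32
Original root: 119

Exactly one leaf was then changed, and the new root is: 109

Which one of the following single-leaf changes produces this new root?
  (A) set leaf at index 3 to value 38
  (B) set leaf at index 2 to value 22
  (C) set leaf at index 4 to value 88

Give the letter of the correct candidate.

Answer: C

Derivation:
Original leaves: [58, 61, 72, 8, 86, 32]
Target new root: 109
Try each candidate change and compute the resulting root:
Candidate A: set leaf[3] = 38 -> leaves = [58, 61, 72, 38, 86, 32]
  L0: [58, 61, 72, 38, 86, 32]
  L1: h(58,61)=(58*31+61)%997=862 h(72,38)=(72*31+38)%997=276 h(86,32)=(86*31+32)%997=704 -> [862, 276, 704]
  L2: h(862,276)=(862*31+276)%997=79 h(704,704)=(704*31+704)%997=594 -> [79, 594]
  L3: h(79,594)=(79*31+594)%997=52 -> [52]
  root = 52 != target 109
Candidate B: set leaf[2] = 22 -> leaves = [58, 61, 22, 8, 86, 32]
  L0: [58, 61, 22, 8, 86, 32]
  L1: h(58,61)=(58*31+61)%997=862 h(22,8)=(22*31+8)%997=690 h(86,32)=(86*31+32)%997=704 -> [862, 690, 704]
  L2: h(862,690)=(862*31+690)%997=493 h(704,704)=(704*31+704)%997=594 -> [493, 594]
  L3: h(493,594)=(493*31+594)%997=922 -> [922]
  root = 922 != target 109
Candidate C: set leaf[4] = 88 -> leaves = [58, 61, 72, 8, 88, 32]
  L0: [58, 61, 72, 8, 88, 32]
  L1: h(58,61)=(58*31+61)%997=862 h(72,8)=(72*31+8)%997=246 h(88,32)=(88*31+32)%997=766 -> [862, 246, 766]
  L2: h(862,246)=(862*31+246)%997=49 h(766,766)=(766*31+766)%997=584 -> [49, 584]
  L3: h(49,584)=(49*31+584)%997=109 -> [109]
  root = 109 == target 109  ** MATCH **
Candidate C produces the target root.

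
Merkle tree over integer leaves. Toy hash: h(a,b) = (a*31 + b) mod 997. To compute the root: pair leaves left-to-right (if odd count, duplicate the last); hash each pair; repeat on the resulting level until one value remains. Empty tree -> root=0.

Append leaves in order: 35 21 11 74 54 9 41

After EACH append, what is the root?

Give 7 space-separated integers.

After append 35 (leaves=[35]):
  L0: [35]
  root=35
After append 21 (leaves=[35, 21]):
  L0: [35, 21]
  L1: h(35,21)=(35*31+21)%997=109 -> [109]
  root=109
After append 11 (leaves=[35, 21, 11]):
  L0: [35, 21, 11]
  L1: h(35,21)=(35*31+21)%997=109 h(11,11)=(11*31+11)%997=352 -> [109, 352]
  L2: h(109,352)=(109*31+352)%997=740 -> [740]
  root=740
After append 74 (leaves=[35, 21, 11, 74]):
  L0: [35, 21, 11, 74]
  L1: h(35,21)=(35*31+21)%997=109 h(11,74)=(11*31+74)%997=415 -> [109, 415]
  L2: h(109,415)=(109*31+415)%997=803 -> [803]
  root=803
After append 54 (leaves=[35, 21, 11, 74, 54]):
  L0: [35, 21, 11, 74, 54]
  L1: h(35,21)=(35*31+21)%997=109 h(11,74)=(11*31+74)%997=415 h(54,54)=(54*31+54)%997=731 -> [109, 415, 731]
  L2: h(109,415)=(109*31+415)%997=803 h(731,731)=(731*31+731)%997=461 -> [803, 461]
  L3: h(803,461)=(803*31+461)%997=429 -> [429]
  root=429
After append 9 (leaves=[35, 21, 11, 74, 54, 9]):
  L0: [35, 21, 11, 74, 54, 9]
  L1: h(35,21)=(35*31+21)%997=109 h(11,74)=(11*31+74)%997=415 h(54,9)=(54*31+9)%997=686 -> [109, 415, 686]
  L2: h(109,415)=(109*31+415)%997=803 h(686,686)=(686*31+686)%997=18 -> [803, 18]
  L3: h(803,18)=(803*31+18)%997=983 -> [983]
  root=983
After append 41 (leaves=[35, 21, 11, 74, 54, 9, 41]):
  L0: [35, 21, 11, 74, 54, 9, 41]
  L1: h(35,21)=(35*31+21)%997=109 h(11,74)=(11*31+74)%997=415 h(54,9)=(54*31+9)%997=686 h(41,41)=(41*31+41)%997=315 -> [109, 415, 686, 315]
  L2: h(109,415)=(109*31+415)%997=803 h(686,315)=(686*31+315)%997=644 -> [803, 644]
  L3: h(803,644)=(803*31+644)%997=612 -> [612]
  root=612

Answer: 35 109 740 803 429 983 612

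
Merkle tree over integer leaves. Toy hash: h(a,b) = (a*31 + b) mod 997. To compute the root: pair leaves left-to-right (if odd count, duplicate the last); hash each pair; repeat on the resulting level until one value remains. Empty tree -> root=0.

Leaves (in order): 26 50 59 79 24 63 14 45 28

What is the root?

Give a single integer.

Answer: 951

Derivation:
L0: [26, 50, 59, 79, 24, 63, 14, 45, 28]
L1: h(26,50)=(26*31+50)%997=856 h(59,79)=(59*31+79)%997=911 h(24,63)=(24*31+63)%997=807 h(14,45)=(14*31+45)%997=479 h(28,28)=(28*31+28)%997=896 -> [856, 911, 807, 479, 896]
L2: h(856,911)=(856*31+911)%997=528 h(807,479)=(807*31+479)%997=571 h(896,896)=(896*31+896)%997=756 -> [528, 571, 756]
L3: h(528,571)=(528*31+571)%997=987 h(756,756)=(756*31+756)%997=264 -> [987, 264]
L4: h(987,264)=(987*31+264)%997=951 -> [951]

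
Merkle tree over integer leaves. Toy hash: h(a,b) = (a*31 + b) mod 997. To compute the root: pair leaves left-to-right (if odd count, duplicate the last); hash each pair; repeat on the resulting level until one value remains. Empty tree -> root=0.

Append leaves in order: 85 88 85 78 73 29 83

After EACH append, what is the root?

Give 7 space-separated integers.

Answer: 85 729 394 387 10 596 960

Derivation:
After append 85 (leaves=[85]):
  L0: [85]
  root=85
After append 88 (leaves=[85, 88]):
  L0: [85, 88]
  L1: h(85,88)=(85*31+88)%997=729 -> [729]
  root=729
After append 85 (leaves=[85, 88, 85]):
  L0: [85, 88, 85]
  L1: h(85,88)=(85*31+88)%997=729 h(85,85)=(85*31+85)%997=726 -> [729, 726]
  L2: h(729,726)=(729*31+726)%997=394 -> [394]
  root=394
After append 78 (leaves=[85, 88, 85, 78]):
  L0: [85, 88, 85, 78]
  L1: h(85,88)=(85*31+88)%997=729 h(85,78)=(85*31+78)%997=719 -> [729, 719]
  L2: h(729,719)=(729*31+719)%997=387 -> [387]
  root=387
After append 73 (leaves=[85, 88, 85, 78, 73]):
  L0: [85, 88, 85, 78, 73]
  L1: h(85,88)=(85*31+88)%997=729 h(85,78)=(85*31+78)%997=719 h(73,73)=(73*31+73)%997=342 -> [729, 719, 342]
  L2: h(729,719)=(729*31+719)%997=387 h(342,342)=(342*31+342)%997=974 -> [387, 974]
  L3: h(387,974)=(387*31+974)%997=10 -> [10]
  root=10
After append 29 (leaves=[85, 88, 85, 78, 73, 29]):
  L0: [85, 88, 85, 78, 73, 29]
  L1: h(85,88)=(85*31+88)%997=729 h(85,78)=(85*31+78)%997=719 h(73,29)=(73*31+29)%997=298 -> [729, 719, 298]
  L2: h(729,719)=(729*31+719)%997=387 h(298,298)=(298*31+298)%997=563 -> [387, 563]
  L3: h(387,563)=(387*31+563)%997=596 -> [596]
  root=596
After append 83 (leaves=[85, 88, 85, 78, 73, 29, 83]):
  L0: [85, 88, 85, 78, 73, 29, 83]
  L1: h(85,88)=(85*31+88)%997=729 h(85,78)=(85*31+78)%997=719 h(73,29)=(73*31+29)%997=298 h(83,83)=(83*31+83)%997=662 -> [729, 719, 298, 662]
  L2: h(729,719)=(729*31+719)%997=387 h(298,662)=(298*31+662)%997=927 -> [387, 927]
  L3: h(387,927)=(387*31+927)%997=960 -> [960]
  root=960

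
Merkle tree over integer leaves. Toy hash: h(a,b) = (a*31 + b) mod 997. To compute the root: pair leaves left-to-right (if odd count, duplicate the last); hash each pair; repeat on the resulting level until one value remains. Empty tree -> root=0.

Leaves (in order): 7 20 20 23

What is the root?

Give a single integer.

L0: [7, 20, 20, 23]
L1: h(7,20)=(7*31+20)%997=237 h(20,23)=(20*31+23)%997=643 -> [237, 643]
L2: h(237,643)=(237*31+643)%997=14 -> [14]

Answer: 14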